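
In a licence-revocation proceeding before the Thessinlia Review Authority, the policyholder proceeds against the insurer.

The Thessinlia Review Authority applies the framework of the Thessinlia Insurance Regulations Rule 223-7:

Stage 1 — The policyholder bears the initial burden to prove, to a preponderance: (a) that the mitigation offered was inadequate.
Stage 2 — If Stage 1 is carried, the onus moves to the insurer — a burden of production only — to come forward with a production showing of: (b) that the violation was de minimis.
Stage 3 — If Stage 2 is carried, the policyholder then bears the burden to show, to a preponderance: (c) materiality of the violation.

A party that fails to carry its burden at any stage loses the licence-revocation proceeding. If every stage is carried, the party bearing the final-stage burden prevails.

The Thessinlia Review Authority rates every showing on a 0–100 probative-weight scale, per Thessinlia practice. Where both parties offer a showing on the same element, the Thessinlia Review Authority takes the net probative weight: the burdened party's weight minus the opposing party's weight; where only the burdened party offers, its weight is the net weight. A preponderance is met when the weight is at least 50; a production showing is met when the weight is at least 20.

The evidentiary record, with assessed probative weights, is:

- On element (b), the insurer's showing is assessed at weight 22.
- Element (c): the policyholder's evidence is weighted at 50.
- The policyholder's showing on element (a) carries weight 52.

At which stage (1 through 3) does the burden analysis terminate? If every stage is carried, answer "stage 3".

stage 3

At Stage 1 the policyholder must meet a preponderance (weight is at least 50): on (a) the weight is 52, ≥ 50, so (a) meets the standard.
  Stage 1 carried; the burden shifts to the insurer.
At Stage 2 the insurer must meet a production showing (weight is at least 20): on (b) the weight is 22, ≥ 20, so (b) meets the standard.
  The insurer carries Stage 2; the policyholder now bears the burden.
At Stage 3 the policyholder must meet a preponderance (weight is at least 50): on (c) the weight is 50, which does reach 50, so (c) meets the standard.
  All elements met at the final stage.
Every stage carried; the policyholder prevails.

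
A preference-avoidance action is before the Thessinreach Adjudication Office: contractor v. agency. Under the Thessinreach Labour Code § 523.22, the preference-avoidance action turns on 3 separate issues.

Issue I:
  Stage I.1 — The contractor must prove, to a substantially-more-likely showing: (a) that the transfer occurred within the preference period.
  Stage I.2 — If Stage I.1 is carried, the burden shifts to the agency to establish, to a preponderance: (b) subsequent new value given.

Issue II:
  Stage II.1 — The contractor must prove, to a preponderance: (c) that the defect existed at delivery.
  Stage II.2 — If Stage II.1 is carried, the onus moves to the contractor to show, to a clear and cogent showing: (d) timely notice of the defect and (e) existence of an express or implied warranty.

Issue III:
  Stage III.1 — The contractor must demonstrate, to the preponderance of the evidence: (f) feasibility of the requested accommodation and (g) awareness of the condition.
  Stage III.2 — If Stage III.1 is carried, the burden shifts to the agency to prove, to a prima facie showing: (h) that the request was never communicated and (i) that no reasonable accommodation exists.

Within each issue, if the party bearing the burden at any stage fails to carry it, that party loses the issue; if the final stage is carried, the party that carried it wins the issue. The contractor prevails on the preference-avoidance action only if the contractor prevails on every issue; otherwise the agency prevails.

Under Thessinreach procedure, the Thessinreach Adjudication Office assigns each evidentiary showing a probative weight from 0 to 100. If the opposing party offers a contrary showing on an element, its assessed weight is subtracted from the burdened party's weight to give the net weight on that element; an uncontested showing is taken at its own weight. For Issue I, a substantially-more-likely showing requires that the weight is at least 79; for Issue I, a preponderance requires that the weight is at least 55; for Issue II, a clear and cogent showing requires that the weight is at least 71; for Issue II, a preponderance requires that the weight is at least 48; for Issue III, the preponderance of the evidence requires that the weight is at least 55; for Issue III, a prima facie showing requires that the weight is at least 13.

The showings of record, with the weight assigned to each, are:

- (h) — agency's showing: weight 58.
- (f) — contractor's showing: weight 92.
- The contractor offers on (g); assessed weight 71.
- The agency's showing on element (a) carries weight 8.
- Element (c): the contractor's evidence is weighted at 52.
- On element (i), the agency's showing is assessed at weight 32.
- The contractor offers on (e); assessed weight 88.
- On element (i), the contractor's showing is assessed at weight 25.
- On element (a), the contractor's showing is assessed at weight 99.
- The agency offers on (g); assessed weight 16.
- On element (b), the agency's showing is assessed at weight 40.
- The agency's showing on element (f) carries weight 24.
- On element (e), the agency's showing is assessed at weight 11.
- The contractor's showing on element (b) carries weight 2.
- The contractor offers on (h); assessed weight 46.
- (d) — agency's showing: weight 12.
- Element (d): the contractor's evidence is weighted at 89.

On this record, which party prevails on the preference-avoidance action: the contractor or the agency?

— Issue I —
At Stage I.1 the contractor must meet a substantially-more-likely showing (weight is at least 79): on (a) the weight is 99 less the opposing 8 gives net 91, ≥ 79, so (a) meets the standard.
  The contractor carries Stage I.1; the agency now bears the burden.
At Stage I.2 the agency must meet a preponderance (weight is at least 55): on (b) the weight is 40 less the opposing 2 gives net 38, which does not reach 55, so (b) does not meet the standard.
  Not every element is met, so the agency fails to carry Stage I.2.
The analysis ends at Stage I.2; the contractor prevails on this issue.
— Issue II —
Stage II.1 — burden on contractor; standard: a preponderance (weight is at least 48).
    (c): 52 ≥ 48 [met]
  Stage II.1 is satisfied; the contractor continues to bear the burden.
Stage II.2 — burden on contractor; standard: a clear and cogent showing (weight is at least 71).
    (d): 89 − 12 = 77 ≥ 71 [met]
    (e): 88 − 11 = 77 ≥ 71 [met]
  The contractor carries the last stage.
Every stage carried; the contractor prevails on this issue.
— Issue III —
Stage III.1 — burden on contractor; standard: the preponderance of the evidence (weight is at least 55).
    (f): 92 − 24 = 68 ≥ 55 [met]
    (g): 71 − 16 = 55 ≥ 55 [met]
  The contractor carries Stage III.1; the agency now bears the burden.
Stage III.2 — burden on agency; standard: a prima facie showing (weight is at least 13).
    (h): 58 − 46 = 12 < 13 [not met]
    (i): 32 − 25 = 7 < 13 [not met]
  Not every element is met, so the agency fails to carry Stage III.2.
So the contractor prevails on this issue.
Per-issue: Issue I → contractor; Issue II → contractor; Issue III → contractor. The contractor must prevail on every issue; overall, the contractor prevails.

contractor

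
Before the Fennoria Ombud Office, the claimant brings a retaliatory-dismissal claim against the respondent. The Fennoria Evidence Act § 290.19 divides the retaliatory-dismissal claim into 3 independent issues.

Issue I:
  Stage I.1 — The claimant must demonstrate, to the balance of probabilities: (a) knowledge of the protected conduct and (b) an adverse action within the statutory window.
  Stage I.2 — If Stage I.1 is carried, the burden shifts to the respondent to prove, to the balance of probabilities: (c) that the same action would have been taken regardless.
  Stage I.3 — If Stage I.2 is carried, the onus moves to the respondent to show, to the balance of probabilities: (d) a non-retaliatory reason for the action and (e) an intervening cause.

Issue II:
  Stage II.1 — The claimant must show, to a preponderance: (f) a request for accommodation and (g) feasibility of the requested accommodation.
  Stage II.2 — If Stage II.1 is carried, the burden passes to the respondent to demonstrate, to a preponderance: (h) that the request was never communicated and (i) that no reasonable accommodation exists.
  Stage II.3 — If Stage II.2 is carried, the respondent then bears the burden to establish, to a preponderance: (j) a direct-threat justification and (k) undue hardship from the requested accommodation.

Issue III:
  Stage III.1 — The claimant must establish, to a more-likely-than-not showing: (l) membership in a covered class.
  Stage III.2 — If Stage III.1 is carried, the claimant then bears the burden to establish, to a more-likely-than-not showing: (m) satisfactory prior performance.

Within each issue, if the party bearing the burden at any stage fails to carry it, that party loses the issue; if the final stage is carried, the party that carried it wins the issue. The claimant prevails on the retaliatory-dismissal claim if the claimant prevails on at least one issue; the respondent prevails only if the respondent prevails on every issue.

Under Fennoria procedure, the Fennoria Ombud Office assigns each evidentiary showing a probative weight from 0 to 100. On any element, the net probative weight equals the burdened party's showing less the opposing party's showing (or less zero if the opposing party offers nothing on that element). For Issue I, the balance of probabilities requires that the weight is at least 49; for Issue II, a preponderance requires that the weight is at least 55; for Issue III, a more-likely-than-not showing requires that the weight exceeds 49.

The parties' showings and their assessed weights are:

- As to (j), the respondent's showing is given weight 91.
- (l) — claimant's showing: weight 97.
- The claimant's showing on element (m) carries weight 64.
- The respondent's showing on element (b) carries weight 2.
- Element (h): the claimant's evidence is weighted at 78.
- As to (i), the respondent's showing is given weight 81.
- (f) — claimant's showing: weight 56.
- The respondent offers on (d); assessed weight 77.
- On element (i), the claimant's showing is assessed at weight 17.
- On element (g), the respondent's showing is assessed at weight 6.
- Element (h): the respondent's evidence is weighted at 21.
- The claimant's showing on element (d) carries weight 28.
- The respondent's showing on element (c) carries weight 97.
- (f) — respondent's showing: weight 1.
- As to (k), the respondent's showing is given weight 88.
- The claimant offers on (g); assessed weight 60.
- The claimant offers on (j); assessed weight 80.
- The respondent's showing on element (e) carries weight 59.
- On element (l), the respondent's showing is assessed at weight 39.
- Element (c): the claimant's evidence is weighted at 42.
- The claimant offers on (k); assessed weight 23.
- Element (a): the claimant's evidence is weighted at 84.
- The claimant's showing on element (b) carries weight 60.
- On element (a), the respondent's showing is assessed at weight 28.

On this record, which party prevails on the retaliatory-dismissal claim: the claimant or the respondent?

claimant

— Issue I —
At Stage I.1 the claimant must meet the balance of probabilities (weight is at least 49): on (a) the weight is 84 less the opposing 28 gives net 56, which does reach 49, so (a) meets the standard; on (b) the weight is 60 less the opposing 2 gives net 58, ≥ 49, so (b) meets the standard.
  Stage I.1 carried; the burden shifts to the respondent.
At Stage I.2 the respondent must meet the balance of probabilities (weight is at least 49): on (c) the weight is 97 less the opposing 42 gives net 55, which does reach 49, so (c) meets the standard.
  Stage I.2 carried; the burden remains with the respondent.
At Stage I.3 the respondent must meet the balance of probabilities (weight is at least 49): on (d) the weight is 77 less the opposing 28 gives net 49, ≥ 49, so (d) meets the standard; on (e) the weight is 59, ≥ 49, so (e) meets the standard.
  The respondent carries the last stage.
All stages carried — the respondent prevails on this issue.
— Issue II —
Stage II.1 — burden on claimant; standard: a preponderance (weight is at least 55).
    (f): 56 − 1 = 55 ≥ 55 [met]
    (g): 60 − 6 = 54 < 55 [not met]
  Stage II.1 not carried; the claimant fails its burden.
The analysis ends at Stage II.1; the respondent prevails on this issue.
— Issue III —
Stage III.1 (claimant, a more-likely-than-not showing, weight exceeds 49): (l) net 97−39=58 > 49 — meets.
  All elements met. The claimant retains the burden for Stage III.2.
Stage III.2 (claimant, a more-likely-than-not showing, weight exceeds 49): (m) 64 > 49 — meets.
  Stage III.2 carried; the final stage is satisfied.
All stages carried — the claimant prevails on this issue.
Per-issue: Issue I → respondent; Issue II → respondent; Issue III → claimant. The claimant must prevail on at least one issue; overall, the claimant prevails.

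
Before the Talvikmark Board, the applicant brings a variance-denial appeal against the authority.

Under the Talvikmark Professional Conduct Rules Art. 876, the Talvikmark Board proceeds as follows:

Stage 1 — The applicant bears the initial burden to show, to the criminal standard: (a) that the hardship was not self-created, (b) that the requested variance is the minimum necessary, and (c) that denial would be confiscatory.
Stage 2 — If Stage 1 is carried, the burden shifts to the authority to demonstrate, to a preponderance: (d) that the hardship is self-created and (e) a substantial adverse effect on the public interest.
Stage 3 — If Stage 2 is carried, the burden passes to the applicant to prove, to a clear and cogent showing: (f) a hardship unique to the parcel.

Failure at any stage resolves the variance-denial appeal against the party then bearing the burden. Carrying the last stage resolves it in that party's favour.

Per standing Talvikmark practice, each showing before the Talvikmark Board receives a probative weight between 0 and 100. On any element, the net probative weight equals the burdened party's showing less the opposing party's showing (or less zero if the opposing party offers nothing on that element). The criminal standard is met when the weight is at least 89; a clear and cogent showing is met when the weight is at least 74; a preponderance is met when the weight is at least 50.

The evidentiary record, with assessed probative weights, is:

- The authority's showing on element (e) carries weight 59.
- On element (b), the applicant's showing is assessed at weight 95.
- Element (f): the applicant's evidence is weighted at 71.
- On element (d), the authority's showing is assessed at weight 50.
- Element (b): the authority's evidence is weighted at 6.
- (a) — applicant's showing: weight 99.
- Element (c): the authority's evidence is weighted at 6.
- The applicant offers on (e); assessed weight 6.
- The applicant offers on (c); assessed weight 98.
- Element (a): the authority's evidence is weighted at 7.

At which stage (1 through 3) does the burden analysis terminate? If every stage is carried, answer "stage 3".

Stage 1 (applicant, the criminal standard, weight is at least 89): (a) net 99−7=92 ≥ 89 — meets; (b) net 95−6=89 ≥ 89 — meets; (c) net 98−6=92 ≥ 89 — meets.
  Stage 1 carried; the burden shifts to the authority.
Stage 2 (authority, a preponderance, weight is at least 50): (d) 50 ≥ 50 — meets; (e) net 59−6=53 ≥ 50 — meets.
  Stage 2 carried; the burden shifts to the applicant.
Stage 3 (applicant, a clear and cogent showing, weight is at least 74): (f) 71 < 74 — fails.
  The applicant does not carry Stage 3.
The analysis ends at Stage 3; the authority prevails.

stage 3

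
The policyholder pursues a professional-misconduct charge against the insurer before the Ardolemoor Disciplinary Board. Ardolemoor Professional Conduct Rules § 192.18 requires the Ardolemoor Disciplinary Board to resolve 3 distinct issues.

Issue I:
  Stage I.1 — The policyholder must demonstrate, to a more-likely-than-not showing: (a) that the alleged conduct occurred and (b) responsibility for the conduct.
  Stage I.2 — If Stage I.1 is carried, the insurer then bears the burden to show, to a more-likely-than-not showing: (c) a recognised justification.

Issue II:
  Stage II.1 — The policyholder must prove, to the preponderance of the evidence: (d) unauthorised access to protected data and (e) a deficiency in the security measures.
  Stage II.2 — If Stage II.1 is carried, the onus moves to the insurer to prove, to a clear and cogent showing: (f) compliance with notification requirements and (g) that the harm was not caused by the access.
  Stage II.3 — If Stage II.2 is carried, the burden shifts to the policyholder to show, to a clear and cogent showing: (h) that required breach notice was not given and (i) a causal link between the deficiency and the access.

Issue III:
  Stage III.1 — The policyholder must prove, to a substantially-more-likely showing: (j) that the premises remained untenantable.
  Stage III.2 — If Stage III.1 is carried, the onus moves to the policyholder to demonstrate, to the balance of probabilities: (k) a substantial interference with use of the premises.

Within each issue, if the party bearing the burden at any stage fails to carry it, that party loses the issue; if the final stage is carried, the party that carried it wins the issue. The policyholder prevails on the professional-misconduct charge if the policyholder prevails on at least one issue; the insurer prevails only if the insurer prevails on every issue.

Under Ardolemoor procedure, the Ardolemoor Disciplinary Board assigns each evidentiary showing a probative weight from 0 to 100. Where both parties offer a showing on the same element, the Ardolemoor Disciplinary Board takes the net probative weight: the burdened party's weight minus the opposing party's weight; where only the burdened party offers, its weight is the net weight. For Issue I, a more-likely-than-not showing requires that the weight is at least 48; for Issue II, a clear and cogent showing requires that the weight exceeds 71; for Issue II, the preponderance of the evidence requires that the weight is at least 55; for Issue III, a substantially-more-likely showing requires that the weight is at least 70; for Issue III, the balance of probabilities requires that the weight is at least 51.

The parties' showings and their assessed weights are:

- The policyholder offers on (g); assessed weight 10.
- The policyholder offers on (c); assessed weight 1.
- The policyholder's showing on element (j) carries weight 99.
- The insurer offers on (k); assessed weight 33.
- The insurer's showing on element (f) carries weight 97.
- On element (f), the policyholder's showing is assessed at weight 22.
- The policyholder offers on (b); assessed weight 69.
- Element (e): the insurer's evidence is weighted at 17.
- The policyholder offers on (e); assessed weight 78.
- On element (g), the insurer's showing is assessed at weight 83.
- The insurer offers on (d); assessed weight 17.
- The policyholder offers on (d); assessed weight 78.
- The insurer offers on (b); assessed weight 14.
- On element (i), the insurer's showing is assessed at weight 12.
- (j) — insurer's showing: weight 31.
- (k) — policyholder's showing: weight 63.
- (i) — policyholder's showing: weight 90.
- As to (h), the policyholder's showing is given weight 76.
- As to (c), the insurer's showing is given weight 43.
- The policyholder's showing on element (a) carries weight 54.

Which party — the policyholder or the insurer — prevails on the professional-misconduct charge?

policyholder

— Issue I —
Stage I.1 (policyholder, a more-likely-than-not showing, weight is at least 48): (a) 54 ≥ 48 — meets; (b) net 69−14=55 ≥ 48 — meets.
  The policyholder carries Stage I.1; the insurer now bears the burden.
Stage I.2 (insurer, a more-likely-than-not showing, weight is at least 48): (c) net 43−1=42 < 48 — fails.
  The insurer does not carry Stage I.2.
So the policyholder prevails on this issue.
— Issue II —
Stage II.1 — burden on policyholder; standard: the preponderance of the evidence (weight is at least 55).
    (d): 78 − 17 = 61 ≥ 55 [met]
    (e): 78 − 17 = 61 ≥ 55 [met]
  Stage II.1 carried; the burden shifts to the insurer.
Stage II.2 — burden on insurer; standard: a clear and cogent showing (weight exceeds 71).
    (f): 97 − 22 = 75 > 71 [met]
    (g): 83 − 10 = 73 > 71 [met]
  All elements met. The burden passes to the policyholder.
Stage II.3 — burden on policyholder; standard: a clear and cogent showing (weight exceeds 71).
    (h): 76 > 71 [met]
    (i): 90 − 12 = 78 > 71 [met]
  The policyholder carries the last stage.
With every stage satisfied, the policyholder prevails on this issue.
— Issue III —
At Stage III.1 the policyholder must meet a substantially-more-likely showing (weight is at least 70): on (j) the weight is 99 less the opposing 31 gives net 68, which does not reach 70, so (j) does not meet the standard.
  Not every element is met, so the policyholder fails to carry Stage III.1.
The insurer prevails on this issue.
Per-issue: Issue I → policyholder; Issue II → policyholder; Issue III → insurer. The policyholder must prevail on at least one issue; overall, the policyholder prevails.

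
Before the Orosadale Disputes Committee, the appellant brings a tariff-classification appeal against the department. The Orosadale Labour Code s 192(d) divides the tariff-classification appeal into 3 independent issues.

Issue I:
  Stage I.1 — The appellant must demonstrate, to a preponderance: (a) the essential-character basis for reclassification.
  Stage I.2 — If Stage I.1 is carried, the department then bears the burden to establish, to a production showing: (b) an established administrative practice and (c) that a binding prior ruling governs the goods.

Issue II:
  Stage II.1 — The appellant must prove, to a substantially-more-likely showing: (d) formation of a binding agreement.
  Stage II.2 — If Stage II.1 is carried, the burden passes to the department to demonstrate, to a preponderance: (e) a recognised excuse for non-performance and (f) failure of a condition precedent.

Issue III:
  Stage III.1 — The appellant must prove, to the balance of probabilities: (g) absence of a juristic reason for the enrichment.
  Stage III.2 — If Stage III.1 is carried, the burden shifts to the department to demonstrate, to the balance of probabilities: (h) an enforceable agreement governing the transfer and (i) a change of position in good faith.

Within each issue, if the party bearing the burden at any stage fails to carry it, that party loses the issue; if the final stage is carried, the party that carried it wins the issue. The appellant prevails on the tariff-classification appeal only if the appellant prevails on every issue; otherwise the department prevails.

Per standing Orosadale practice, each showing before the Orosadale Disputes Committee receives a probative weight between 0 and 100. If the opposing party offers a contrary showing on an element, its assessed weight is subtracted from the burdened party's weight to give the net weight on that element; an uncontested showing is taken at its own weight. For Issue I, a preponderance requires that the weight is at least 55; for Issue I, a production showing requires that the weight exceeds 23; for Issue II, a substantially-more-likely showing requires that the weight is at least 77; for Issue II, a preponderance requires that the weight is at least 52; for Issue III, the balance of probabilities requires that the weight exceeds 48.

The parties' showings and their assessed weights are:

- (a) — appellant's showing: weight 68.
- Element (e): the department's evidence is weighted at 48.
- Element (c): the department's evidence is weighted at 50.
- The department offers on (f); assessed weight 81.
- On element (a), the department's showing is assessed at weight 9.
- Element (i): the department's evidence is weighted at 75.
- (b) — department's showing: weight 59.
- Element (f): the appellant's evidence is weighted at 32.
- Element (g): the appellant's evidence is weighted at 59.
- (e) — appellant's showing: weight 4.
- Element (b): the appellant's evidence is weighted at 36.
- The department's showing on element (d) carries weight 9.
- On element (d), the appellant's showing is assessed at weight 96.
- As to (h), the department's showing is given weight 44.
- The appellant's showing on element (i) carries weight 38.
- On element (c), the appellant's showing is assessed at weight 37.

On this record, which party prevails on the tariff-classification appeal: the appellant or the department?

appellant

— Issue I —
At Stage I.1 the appellant must meet a preponderance (weight is at least 55): on (a) the weight is 68 less the opposing 9 gives net 59, which does reach 55, so (a) meets the standard.
  All elements met. The burden passes to the department.
At Stage I.2 the department must meet a production showing (weight exceeds 23): on (b) the weight is 59 less the opposing 36 gives net 23, which does not exceed 23, so (b) does not meet the standard; on (c) the weight is 50 less the opposing 37 gives net 13, ≤ 23, so (c) does not meet the standard.
  Stage I.2 not carried; the department fails its burden.
So the appellant prevails on this issue.
— Issue II —
At Stage II.1 the appellant must meet a substantially-more-likely showing (weight is at least 77): on (d) the weight is 96 less the opposing 9 gives net 87, ≥ 77, so (d) meets the standard.
  Stage II.1 carried; the burden shifts to the department.
At Stage II.2 the department must meet a preponderance (weight is at least 52): on (e) the weight is 48 less the opposing 4 gives net 44, which does not reach 52, so (e) does not meet the standard; on (f) the weight is 81 less the opposing 32 gives net 49, < 52, so (f) does not meet the standard.
  The department does not carry Stage II.2.
The appellant prevails on this issue.
— Issue III —
Stage III.1 — burden on appellant; standard: the balance of probabilities (weight exceeds 48).
    (g): 59 > 48 [met]
  Stage III.1 carried; the burden shifts to the department.
Stage III.2 — burden on department; standard: the balance of probabilities (weight exceeds 48).
    (h): 44 ≤ 48 [not met]
    (i): 75 − 38 = 37 ≤ 48 [not met]
  Not every element is met, so the department fails to carry Stage III.2.
So the appellant prevails on this issue.
Per-issue: Issue I → appellant; Issue II → appellant; Issue III → appellant. The appellant must prevail on every issue; overall, the appellant prevails.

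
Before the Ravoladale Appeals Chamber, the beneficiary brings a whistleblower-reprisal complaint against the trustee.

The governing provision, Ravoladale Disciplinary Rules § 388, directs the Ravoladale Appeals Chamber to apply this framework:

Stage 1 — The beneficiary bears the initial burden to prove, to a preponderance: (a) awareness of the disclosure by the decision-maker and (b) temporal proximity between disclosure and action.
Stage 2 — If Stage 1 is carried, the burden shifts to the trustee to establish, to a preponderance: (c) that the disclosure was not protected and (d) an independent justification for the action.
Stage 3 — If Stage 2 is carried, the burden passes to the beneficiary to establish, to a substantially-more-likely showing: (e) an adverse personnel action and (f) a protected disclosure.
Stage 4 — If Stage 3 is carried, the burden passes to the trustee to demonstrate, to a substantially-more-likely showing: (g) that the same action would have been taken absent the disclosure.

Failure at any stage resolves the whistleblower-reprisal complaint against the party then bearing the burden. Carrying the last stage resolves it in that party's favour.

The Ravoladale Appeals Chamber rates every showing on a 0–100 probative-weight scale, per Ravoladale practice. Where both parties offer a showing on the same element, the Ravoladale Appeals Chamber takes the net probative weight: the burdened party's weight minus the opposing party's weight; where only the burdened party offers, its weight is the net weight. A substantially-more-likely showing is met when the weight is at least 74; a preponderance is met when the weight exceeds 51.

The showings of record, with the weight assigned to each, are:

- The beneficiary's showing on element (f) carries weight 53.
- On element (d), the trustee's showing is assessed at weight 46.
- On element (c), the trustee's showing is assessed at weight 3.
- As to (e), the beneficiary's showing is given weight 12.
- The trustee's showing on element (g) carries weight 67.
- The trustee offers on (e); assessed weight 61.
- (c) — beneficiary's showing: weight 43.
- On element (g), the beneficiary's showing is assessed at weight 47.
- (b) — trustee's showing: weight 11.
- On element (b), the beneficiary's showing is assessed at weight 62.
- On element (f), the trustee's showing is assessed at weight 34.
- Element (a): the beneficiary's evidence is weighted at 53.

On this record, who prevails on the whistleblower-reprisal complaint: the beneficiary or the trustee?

trustee

Stage 1 (beneficiary, a preponderance, weight exceeds 51): (a) 53 > 51 — meets; (b) net 62−11=51 ≤ 51 — fails.
  Not every element is met, so the beneficiary fails to carry Stage 1.
The analysis ends at Stage 1; the trustee prevails.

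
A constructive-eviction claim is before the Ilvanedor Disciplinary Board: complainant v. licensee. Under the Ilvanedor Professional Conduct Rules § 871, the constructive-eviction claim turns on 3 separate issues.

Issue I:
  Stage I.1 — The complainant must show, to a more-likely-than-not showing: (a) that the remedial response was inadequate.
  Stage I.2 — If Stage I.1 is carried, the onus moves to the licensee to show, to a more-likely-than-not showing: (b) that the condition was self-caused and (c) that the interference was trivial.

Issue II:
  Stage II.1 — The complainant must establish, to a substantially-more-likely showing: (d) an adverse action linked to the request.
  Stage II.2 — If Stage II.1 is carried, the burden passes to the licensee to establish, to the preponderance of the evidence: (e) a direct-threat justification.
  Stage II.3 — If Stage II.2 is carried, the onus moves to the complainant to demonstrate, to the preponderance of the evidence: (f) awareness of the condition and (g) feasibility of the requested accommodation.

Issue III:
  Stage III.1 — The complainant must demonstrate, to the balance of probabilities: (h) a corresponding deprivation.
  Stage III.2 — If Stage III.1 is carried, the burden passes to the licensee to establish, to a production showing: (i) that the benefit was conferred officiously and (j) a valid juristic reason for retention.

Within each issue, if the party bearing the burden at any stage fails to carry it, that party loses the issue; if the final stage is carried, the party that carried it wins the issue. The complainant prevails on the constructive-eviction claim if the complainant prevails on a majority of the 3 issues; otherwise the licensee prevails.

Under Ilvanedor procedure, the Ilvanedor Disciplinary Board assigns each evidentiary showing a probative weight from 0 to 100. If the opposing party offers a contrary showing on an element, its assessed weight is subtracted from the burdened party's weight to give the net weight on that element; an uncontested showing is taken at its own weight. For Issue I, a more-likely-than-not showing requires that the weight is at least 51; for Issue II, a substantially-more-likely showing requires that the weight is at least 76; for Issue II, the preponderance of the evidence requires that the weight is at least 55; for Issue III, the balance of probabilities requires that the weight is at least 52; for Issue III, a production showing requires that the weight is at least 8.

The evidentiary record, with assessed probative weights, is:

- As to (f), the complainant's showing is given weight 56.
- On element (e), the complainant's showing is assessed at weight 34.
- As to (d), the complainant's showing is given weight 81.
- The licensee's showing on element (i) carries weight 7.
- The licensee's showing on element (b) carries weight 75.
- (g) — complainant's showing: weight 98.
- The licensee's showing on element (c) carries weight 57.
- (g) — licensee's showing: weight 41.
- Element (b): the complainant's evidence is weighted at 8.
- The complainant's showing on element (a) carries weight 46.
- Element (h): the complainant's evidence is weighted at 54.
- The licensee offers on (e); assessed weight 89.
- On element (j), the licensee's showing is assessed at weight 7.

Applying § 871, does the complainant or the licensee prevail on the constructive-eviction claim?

— Issue I —
Stage I.1 — burden on complainant; standard: a more-likely-than-not showing (weight is at least 51).
    (a): 46 < 51 [not met]
  The complainant does not carry Stage I.1.
The licensee prevails on this issue.
— Issue II —
At Stage II.1 the complainant must meet a substantially-more-likely showing (weight is at least 76): on (d) the weight is 81, which does reach 76, so (d) meets the standard.
  Stage II.1 carried; the burden shifts to the licensee.
At Stage II.2 the licensee must meet the preponderance of the evidence (weight is at least 55): on (e) the weight is 89 less the opposing 34 gives net 55, which does reach 55, so (e) meets the standard.
  All elements met. The burden passes to the complainant.
At Stage II.3 the complainant must meet the preponderance of the evidence (weight is at least 55): on (f) the weight is 56, ≥ 55, so (f) meets the standard; on (g) the weight is 98 less the opposing 41 gives net 57, which does reach 55, so (g) meets the standard.
  All elements met at the final stage.
Every stage carried; the complainant prevails on this issue.
— Issue III —
Stage III.1 (complainant, the balance of probabilities, weight is at least 52): (h) 54 ≥ 52 — meets.
  All elements met. The burden passes to the licensee.
Stage III.2 (licensee, a production showing, weight is at least 8): (i) 7 < 8 — fails; (j) 7 < 8 — fails.
  Not every element is met, so the licensee fails to carry Stage III.2.
The analysis ends at Stage III.2; the complainant prevails on this issue.
Per-issue: Issue I → licensee; Issue II → complainant; Issue III → complainant. The complainant must prevail on a majority of issues; overall, the complainant prevails.

complainant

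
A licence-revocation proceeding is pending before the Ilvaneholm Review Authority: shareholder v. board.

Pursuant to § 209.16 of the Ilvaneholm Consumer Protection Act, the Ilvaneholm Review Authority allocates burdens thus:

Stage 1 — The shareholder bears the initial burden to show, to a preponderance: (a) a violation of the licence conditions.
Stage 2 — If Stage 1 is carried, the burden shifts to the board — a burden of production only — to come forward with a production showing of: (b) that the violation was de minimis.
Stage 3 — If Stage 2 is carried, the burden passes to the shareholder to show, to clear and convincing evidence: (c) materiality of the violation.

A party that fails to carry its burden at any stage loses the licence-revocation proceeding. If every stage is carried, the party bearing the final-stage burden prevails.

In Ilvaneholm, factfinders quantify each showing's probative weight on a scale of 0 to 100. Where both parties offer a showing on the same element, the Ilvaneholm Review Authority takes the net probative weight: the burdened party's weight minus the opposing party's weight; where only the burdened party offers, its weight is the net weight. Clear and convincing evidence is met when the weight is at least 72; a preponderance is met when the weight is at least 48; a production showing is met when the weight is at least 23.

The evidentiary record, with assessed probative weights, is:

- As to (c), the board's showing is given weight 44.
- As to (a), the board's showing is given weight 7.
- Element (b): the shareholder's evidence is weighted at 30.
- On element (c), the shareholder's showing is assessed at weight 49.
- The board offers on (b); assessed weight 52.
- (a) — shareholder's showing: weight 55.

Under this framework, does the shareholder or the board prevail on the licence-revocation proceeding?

Stage 1 — burden on shareholder; standard: a preponderance (weight is at least 48).
    (a): 55 − 7 = 48 ≥ 48 [met]
  Stage 1 carried; the burden shifts to the board.
Stage 2 — burden on board; standard: a production showing (weight is at least 23).
    (b): 52 − 30 = 22 < 23 [not met]
  Not every element is met, so the board fails to carry Stage 2.
The shareholder prevails.

shareholder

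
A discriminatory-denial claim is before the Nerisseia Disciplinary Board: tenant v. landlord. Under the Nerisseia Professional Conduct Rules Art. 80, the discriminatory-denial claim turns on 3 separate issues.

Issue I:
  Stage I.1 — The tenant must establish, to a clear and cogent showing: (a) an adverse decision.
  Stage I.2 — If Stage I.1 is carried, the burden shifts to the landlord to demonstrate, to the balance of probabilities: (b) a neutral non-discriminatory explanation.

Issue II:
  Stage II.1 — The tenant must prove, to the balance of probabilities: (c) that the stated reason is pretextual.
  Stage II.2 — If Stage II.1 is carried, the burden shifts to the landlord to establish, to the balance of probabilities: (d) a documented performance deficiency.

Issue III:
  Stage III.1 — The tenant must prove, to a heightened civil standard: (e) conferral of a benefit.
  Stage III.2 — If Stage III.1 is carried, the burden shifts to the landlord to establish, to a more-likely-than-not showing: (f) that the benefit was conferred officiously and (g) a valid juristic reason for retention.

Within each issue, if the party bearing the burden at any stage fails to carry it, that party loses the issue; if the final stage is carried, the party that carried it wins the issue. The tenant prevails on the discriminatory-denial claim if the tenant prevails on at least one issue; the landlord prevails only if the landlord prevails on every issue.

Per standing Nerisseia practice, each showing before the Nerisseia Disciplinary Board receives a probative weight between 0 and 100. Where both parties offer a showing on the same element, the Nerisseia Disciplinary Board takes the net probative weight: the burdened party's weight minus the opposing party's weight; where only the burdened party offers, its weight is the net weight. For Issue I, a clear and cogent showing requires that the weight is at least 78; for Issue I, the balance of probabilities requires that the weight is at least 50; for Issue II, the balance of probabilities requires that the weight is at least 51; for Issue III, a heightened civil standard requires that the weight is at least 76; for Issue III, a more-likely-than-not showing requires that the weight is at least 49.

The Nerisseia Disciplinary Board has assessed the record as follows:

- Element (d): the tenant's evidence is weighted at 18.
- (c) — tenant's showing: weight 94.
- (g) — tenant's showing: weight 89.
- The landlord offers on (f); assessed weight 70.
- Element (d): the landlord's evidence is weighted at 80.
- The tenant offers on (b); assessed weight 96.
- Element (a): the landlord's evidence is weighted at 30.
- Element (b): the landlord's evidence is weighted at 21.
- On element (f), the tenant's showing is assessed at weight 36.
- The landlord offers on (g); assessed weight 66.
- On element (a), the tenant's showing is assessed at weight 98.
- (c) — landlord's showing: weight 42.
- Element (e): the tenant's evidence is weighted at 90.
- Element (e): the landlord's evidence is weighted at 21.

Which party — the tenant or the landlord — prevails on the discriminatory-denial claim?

— Issue I —
Stage I.1 (tenant, a clear and cogent showing, weight is at least 78): (a) net 98−30=68 < 78 — fails.
  The tenant does not carry Stage I.1.
So the landlord prevails on this issue.
— Issue II —
At Stage II.1 the tenant must meet the balance of probabilities (weight is at least 51): on (c) the weight is 94 less the opposing 42 gives net 52, which does reach 51, so (c) meets the standard.
  Stage II.1 carried; the burden shifts to the landlord.
At Stage II.2 the landlord must meet the balance of probabilities (weight is at least 51): on (d) the weight is 80 less the opposing 18 gives net 62, which does reach 51, so (d) meets the standard.
  Stage II.2 carried; the final stage is satisfied.
Every stage carried; the landlord prevails on this issue.
— Issue III —
Stage III.1 (tenant, a heightened civil standard, weight is at least 76): (e) net 90−21=69 < 76 — fails.
  Not every element is met, so the tenant fails to carry Stage III.1.
The landlord prevails on this issue.
Per-issue: Issue I → landlord; Issue II → landlord; Issue III → landlord. The tenant must prevail on at least one issue; overall, the landlord prevails.

landlord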